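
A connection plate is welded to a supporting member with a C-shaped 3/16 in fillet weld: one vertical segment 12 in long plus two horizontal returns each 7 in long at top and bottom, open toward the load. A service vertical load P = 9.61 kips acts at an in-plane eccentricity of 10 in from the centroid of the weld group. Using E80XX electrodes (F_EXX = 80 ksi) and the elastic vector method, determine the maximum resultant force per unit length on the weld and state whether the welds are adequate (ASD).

Total weld length L_w = 26 in. Treat welds as unit-width lines.
Centroid: x̄ = 2×7×3.5 / 26 = 1.885 in from the vertical weld.
Polar moment about centroid: J = I_x + I_y = [12³/12 + 2×7×6²] + [12×1.885² + 2(7³/12 + 7×1.615²)] = 784.3 in³.
Direct shear f_v = P/L_w = 9.61 / 26 = 0.3696 kip/in (vertical).
Torsion M = P·e = 9.61 × 10 = 96.1 kip·in.
Critical point at (x, y) = (5.115, 6) from centroid. f_tx = M·y/J = 0.7352 kip/in; f_ty = M·x/J = 0.6268 kip/in.
Resultant f_max = √[f_tx² + (f_v + f_ty)²] = √[0.7352² + (0.3696 + 0.6268)²] = 1.238 kip/in.
Capacity per unit length: r_n/Ω = (1/2.0) × 0.6 × 80 × (0.707 × 0.1875) = 3.181 kip/in.
1.238 ≤ 3.181 → adequate.

f_max ≈ 1.24 kip/in; adequate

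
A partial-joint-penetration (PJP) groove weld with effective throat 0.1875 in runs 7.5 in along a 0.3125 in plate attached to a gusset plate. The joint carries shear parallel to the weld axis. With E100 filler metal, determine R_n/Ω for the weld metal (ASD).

E100XX → F_EXX = 100 ksi.
Effective throat (given) t_e = 0.1875 in.
A_we = 0.1875 × 7.5 = 1.406 in².
F_nw = 0.6 F_EXX = 60 ksi.
R_n/Ω = (60 × 1.406) / 2.0 = 42.19 kips.

R_n/Ω ≈ 42.2 kips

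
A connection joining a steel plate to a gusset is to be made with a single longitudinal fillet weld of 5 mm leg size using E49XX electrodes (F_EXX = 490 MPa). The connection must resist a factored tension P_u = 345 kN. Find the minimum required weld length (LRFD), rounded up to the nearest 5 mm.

Throat t_e = 0.707 × 5 = 3.535 mm.
φr_n = 0.75 × 0.6 × 490 × 3.535 × 10⁻³ = 0.7795 kN/mm.
L_req = P_u / φr_n = 345 / 0.7795 = 442.6 mm total.
Round up → use L = 445 mm.

L = 445 mm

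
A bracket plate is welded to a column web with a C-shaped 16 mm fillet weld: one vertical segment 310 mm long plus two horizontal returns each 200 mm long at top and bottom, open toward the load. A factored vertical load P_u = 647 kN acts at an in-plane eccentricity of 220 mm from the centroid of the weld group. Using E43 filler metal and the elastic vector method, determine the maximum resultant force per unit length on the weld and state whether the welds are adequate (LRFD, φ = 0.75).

f_max ≈ 2690 N/mm; NOT adequate

E43XX → F_EXX = 430 MPa.
Total weld length L_w = 710 mm. Treat welds as unit-width lines.
Centroid: x̄ = 2×200×100 / 710 = 56.34 mm from the vertical weld.
Polar moment about centroid: J = I_x + I_y = [310³/12 + 2×200×155²] + [310×56.34² + 2(200³/12 + 200×43.66²)] = 15170000 mm³.
Direct shear f_v = P/L_w = 647×10³ / 710 = 911.3 N/mm (vertical).
Torsion M = P·e = 647×10³ × 220 = 142340000 N·mm.
Critical point at (x, y) = (143.7, 155) from centroid. f_tx = M·y/J = 1454 N/mm; f_ty = M·x/J = 1348 N/mm.
Resultant f_max = √[f_tx² + (f_v + f_ty)²] = √[1454² + (911.3 + 1348)²] = 2687 N/mm.
Capacity per unit length: φr_n = 0.75 × 0.6 × 430 × (0.707 × 16) = 2189 N/mm.
2687 > 2189 → NOT adequate.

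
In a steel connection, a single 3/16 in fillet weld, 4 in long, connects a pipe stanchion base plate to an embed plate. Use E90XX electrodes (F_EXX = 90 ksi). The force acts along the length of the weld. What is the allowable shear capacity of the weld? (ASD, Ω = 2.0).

R_n/Ω ≈ 14.3 kip

Effective throat t_e = 0.707 × 0.1875 = 0.1326 in.
Total length L = 4 in; A_we = 0.1326 × 4 = 0.5302 in².
F_nw = 0.6 F_EXX = 0.6 × 90 = 54 ksi.
R_n = 54 × 0.5302 = 28.63 kip; R_n/Ω = 28.63/2.0 = 14.32 kip.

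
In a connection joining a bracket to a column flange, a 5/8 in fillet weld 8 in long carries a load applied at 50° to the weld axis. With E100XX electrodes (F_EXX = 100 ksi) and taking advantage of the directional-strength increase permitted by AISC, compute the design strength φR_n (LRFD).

φR_n ≈ 212 kip

t_e = 0.707 × 0.625 = 0.4419 in; A_we = 0.4419 × 8 = 3.535 in².
Directional factor: 1.0 + 0.5 sin^1.5(50°) = 1.335.
F_nw = 0.6 × 100 × 1.335 = 80.11 ksi.
φR_n = 0.75 × 80.11 × 3.535 = 212.4 kip.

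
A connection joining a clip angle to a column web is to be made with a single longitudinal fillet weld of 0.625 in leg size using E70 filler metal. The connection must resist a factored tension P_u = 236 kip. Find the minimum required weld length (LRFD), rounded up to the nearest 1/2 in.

E70XX → F_EXX = 70 ksi.
Throat t_e = 0.707 × 0.625 = 0.4419 in.
φr_n = 0.75 × 0.6 × 70 × 0.4419 = 13.92 kip/in.
L_req = P_u / φr_n = 236 / 13.92 = 16.96 in total.
Round up → use L = 17 in.

L = 17 in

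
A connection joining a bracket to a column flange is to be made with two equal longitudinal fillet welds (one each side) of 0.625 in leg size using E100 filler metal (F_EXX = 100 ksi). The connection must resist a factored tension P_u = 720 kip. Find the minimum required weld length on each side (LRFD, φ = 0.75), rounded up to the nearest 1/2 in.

Throat t_e = 0.707 × 0.625 = 0.4419 in.
φr_n = 0.75 × 0.6 × 100 × 0.4419 = 19.88 kip/in.
L_req = P_u / φr_n = 720 / 19.88 = 36.21 in total.
Per side: 36.21 / 2 = 18.1 in.
Round up → use L = 18.5 in on each side.

L = 18.5 in on each side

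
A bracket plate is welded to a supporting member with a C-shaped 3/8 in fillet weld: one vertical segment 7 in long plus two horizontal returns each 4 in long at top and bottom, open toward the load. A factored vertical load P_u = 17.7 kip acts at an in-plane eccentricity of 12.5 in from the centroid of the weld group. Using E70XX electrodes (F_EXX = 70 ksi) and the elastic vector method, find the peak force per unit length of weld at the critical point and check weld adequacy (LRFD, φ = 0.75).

f_max ≈ 7.45 kip/in; adequate

Total weld length L_w = 15 in. Treat welds as unit-width lines.
Centroid: x̄ = 2×4×2 / 15 = 1.067 in from the vertical weld.
Polar moment about centroid: J = I_x + I_y = [7³/12 + 2×4×3.5²] + [7×1.067² + 2(4³/12 + 4×0.9333²)] = 152.2 in³.
Direct shear f_v = P/L_w = 17.7 / 15 = 1.18 kip/in (vertical).
Torsion M = P·e = 17.7 × 12.5 = 221.25 kip·in.
Critical point at (x, y) = (2.933, 3.5) from centroid. f_tx = M·y/J = 5.088 kip/in; f_ty = M·x/J = 4.265 kip/in.
Resultant f_max = √[f_tx² + (f_v + f_ty)²] = √[5.088² + (1.18 + 4.265)²] = 7.452 kip/in.
Capacity per unit length: φr_n = 0.75 × 0.6 × 70 × (0.707 × 0.375) = 8.351 kip/in.
7.452 ≤ 8.351 → adequate.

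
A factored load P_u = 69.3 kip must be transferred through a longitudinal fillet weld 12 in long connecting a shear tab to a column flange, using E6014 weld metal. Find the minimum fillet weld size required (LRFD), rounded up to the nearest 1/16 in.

w = 5/16 in

E60XX → F_EXX = 60 ksi.
Total weld length L = 12 in.
Required throat t_e = P_u / (φ × 0.6 F_EXX × L) = 69.3 / (0.75 × 0.6 × 60 × 12) = 0.2139 in.
Required leg w = t_e / 0.707 = 0.3025 in → use 5/16 in.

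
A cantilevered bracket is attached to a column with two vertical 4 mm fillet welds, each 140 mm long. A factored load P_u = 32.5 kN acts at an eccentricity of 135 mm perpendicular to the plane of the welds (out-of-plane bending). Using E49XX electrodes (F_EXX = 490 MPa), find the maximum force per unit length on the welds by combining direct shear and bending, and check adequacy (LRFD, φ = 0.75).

f_max ≈ 682 N/mm; NOT adequate

L_w = 2 × 140 = 280 mm; section modulus (unit throat) S = 2 × L²/6 = 6533 mm².
Direct shear f_v = P/L_w = 32.5×10³/280 = 116.1 N/mm.
Moment M = P × e = 32.5×10³ × 135 = 4387500 N·mm; bending f_b = M/S = 671.6 N/mm.
f_max = √(f_v² + f_b²) = √(116.1² + 671.6²) = 681.5 N/mm.
φr_n = 0.75 × 0.6 × 490 × (0.707 × 4) = 623.6 N/mm → NOT adequate.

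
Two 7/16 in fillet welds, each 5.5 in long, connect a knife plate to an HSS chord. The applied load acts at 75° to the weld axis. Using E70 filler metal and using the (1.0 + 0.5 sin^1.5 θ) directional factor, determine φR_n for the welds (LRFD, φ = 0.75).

E70XX → F_EXX = 70 ksi.
t_e = 0.707 × 0.4375 = 0.3093 in; A_we = 0.3093 × 11 = 3.402 in².
Directional factor: 1.0 + 0.5 sin^1.5(75°) = 1.475.
F_nw = 0.6 × 70 × 1.475 = 61.94 ksi.
φR_n = 0.75 × 61.94 × 3.402 = 158 kips.

φR_n ≈ 158 kips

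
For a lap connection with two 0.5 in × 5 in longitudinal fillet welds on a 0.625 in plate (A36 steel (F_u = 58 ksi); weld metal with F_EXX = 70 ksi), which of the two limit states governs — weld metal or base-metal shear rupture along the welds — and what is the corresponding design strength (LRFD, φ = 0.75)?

φR_n ≈ 111 kips (weld metal governs)

t_e = 0.707 × 0.5 = 0.3535 in; L = 10 in.
Weld metal: φR_n = 0.75 × 0.6 × 70 × 0.3535 × 10 = 111.4 kips.
Base metal (shear rupture): φR_n = 0.75 × 0.6 × 58 × 0.625 × 10 = 163.1 kips.
Governing: weld metal.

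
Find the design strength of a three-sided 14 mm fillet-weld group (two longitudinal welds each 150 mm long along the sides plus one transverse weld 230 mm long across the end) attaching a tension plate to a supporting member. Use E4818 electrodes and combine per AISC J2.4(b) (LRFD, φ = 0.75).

E48XX → F_EXX = 480 MPa.
t_e = 0.707 × 14 = 9.898 mm.
R_nwl = 0.6 × 480 × 9.898 × 300 × 10⁻³ = 855.2 kN (longitudinal, 2 welds).
R_nwt = 0.6 × 480 × 9.898 × 230 × 10⁻³ = 655.6 kN (transverse, base value).
(i) R_nwl + R_nwt = 1511 kN; (ii) 0.85 R_nwl + 1.5 R_nwt = 1710 kN.
R_n = max = 1710 kN [governs: (ii)]; φR_n = 1283 kN.

φR_n ≈ 1280 kN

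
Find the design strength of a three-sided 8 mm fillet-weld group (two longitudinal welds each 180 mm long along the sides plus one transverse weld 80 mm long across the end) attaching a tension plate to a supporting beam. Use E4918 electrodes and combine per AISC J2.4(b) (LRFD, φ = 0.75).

φR_n ≈ 549 kN

E49XX → F_EXX = 490 MPa.
t_e = 0.707 × 8 = 5.656 mm.
R_nwl = 0.6 × 490 × 5.656 × 360 × 10⁻³ = 598.6 kN (longitudinal, 2 welds).
R_nwt = 0.6 × 490 × 5.656 × 80 × 10⁻³ = 133 kN (transverse, base value).
(i) R_nwl + R_nwt = 731.7 kN; (ii) 0.85 R_nwl + 1.5 R_nwt = 708.4 kN.
R_n = max = 731.7 kN [governs: (i)]; φR_n = 548.7 kN.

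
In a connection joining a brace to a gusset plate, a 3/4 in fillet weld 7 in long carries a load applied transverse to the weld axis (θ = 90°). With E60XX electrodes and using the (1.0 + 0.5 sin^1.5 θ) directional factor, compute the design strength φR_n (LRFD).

E60XX → F_EXX = 60 ksi.
t_e = 0.707 × 0.75 = 0.5302 in; A_we = 0.5302 × 7 = 3.712 in².
Directional factor: 1.0 + 0.5 sin^1.5(90°) = 1.5.
F_nw = 0.6 × 60 × 1.5 = 54 ksi.
φR_n = 0.75 × 54 × 3.712 = 150.3 kips.

φR_n ≈ 150 kips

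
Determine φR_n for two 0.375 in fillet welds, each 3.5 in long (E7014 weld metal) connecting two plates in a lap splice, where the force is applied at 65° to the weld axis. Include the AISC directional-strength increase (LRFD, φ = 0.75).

φR_n ≈ 83.7 kips

E70XX → F_EXX = 70 ksi.
t_e = 0.707 × 0.375 = 0.2651 in; A_we = 0.2651 × 7 = 1.856 in².
Directional factor: 1.0 + 0.5 sin^1.5(65°) = 1.431.
F_nw = 0.6 × 70 × 1.431 = 60.12 ksi.
φR_n = 0.75 × 60.12 × 1.856 = 83.68 kips.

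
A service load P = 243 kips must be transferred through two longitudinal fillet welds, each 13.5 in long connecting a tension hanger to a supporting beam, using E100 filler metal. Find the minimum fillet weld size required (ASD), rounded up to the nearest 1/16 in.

E100XX → F_EXX = 100 ksi.
Total weld length L = 27 in.
Required throat t_e = P × Ω / (0.6 F_EXX × L) = 243 × 2.0 / (0.6 × 100 × 27) = 0.3 in.
Required leg w = t_e / 0.707 = 0.4243 in → use 7/16 in.

w = 7/16 in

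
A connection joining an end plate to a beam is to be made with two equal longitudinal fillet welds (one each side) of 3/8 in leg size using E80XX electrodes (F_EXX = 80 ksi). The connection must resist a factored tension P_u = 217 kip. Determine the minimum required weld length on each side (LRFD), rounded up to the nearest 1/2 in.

Throat t_e = 0.707 × 0.375 = 0.2651 in.
φr_n = 0.75 × 0.6 × 80 × 0.2651 = 9.544 kip/in.
L_req = P_u / φr_n = 217 / 9.544 = 22.74 in total.
Per side: 22.74 / 2 = 11.37 in.
Round up → use L = 11.5 in on each side.

L = 11.5 in on each side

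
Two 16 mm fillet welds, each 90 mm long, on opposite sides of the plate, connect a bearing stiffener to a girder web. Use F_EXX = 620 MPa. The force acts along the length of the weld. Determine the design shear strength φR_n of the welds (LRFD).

φR_n ≈ 568 kN

Effective throat t_e = 0.707 × 16 = 11.31 mm.
Total length L = 180 mm; A_we = 11.31 × 180 = 2036 mm².
F_nw = 0.6 F_EXX = 0.6 × 620 = 372 MPa.
φR_n = 0.75 × 372 × 2036 × 10⁻³ = 568.1 kN.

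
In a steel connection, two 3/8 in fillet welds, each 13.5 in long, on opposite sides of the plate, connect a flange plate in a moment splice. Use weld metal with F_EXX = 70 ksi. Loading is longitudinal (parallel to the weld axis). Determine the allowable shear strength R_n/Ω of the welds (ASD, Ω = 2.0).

Effective throat t_e = 0.707 × 0.375 = 0.2651 in.
Total length L = 27 in; A_we = 0.2651 × 27 = 7.158 in².
F_nw = 0.6 F_EXX = 0.6 × 70 = 42 ksi.
R_n = 42 × 7.158 = 300.7 kip; R_n/Ω = 300.7/2.0 = 150.3 kip.

R_n/Ω ≈ 150 kip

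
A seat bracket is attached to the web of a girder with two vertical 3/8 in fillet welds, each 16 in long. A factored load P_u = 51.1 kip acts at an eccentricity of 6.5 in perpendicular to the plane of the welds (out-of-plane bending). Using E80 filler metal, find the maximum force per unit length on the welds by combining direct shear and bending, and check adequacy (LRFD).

E80XX → F_EXX = 80 ksi.
L_w = 2 × 16 = 32 in; section modulus (unit throat) S = 2 × L²/6 = 85.33 in².
Direct shear f_v = P/L_w = 51.1/32 = 1.597 kip/in.
Moment M = P × e = 51.1 × 6.5 = 332.15 kip·in; bending f_b = M/S = 3.892 kip/in.
f_max = √(f_v² + f_b²) = √(1.597² + 3.892²) = 4.207 kip/in.
φr_n = 0.75 × 0.6 × 80 × (0.707 × 0.375) = 9.544 kip/in → adequate.

f_max ≈ 4.21 kip/in; adequate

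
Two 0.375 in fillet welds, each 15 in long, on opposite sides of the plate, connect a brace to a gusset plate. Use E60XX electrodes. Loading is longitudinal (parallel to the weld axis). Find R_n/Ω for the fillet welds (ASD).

E60XX → F_EXX = 60 ksi.
Effective throat t_e = 0.707 × 0.375 = 0.2651 in.
Total length L = 30 in; A_we = 0.2651 × 30 = 7.954 in².
F_nw = 0.6 F_EXX = 0.6 × 60 = 36 ksi.
R_n = 36 × 7.954 = 286.3 kips; R_n/Ω = 286.3/2.0 = 143.2 kips.

R_n/Ω ≈ 143 kips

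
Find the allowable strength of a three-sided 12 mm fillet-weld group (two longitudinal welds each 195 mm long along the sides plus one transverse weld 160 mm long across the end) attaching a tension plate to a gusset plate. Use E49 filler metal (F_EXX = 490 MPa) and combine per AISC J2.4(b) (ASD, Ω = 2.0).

R_n/Ω ≈ 713 kN

t_e = 0.707 × 12 = 8.484 mm.
R_nwl = 0.6 × 490 × 8.484 × 390 × 10⁻³ = 972.8 kN (longitudinal, 2 welds).
R_nwt = 0.6 × 490 × 8.484 × 160 × 10⁻³ = 399.1 kN (transverse, base value).
(i) R_nwl + R_nwt = 1372 kN; (ii) 0.85 R_nwl + 1.5 R_nwt = 1425 kN.
R_n = max = 1425 kN [governs: (ii)]; R_n/Ω = 712.7 kN.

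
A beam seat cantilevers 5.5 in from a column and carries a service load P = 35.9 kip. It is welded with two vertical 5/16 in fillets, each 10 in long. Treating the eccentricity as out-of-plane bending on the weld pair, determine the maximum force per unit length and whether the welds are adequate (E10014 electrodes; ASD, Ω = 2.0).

f_max ≈ 6.19 kip/in; adequate

E100XX → F_EXX = 100 ksi.
L_w = 2 × 10 = 20 in; section modulus (unit throat) S = 2 × L²/6 = 33.33 in².
Direct shear f_v = P/L_w = 35.9/20 = 1.795 kip/in.
Moment M = P × e = 35.9 × 5.5 = 197.45 kip·in; bending f_b = M/S = 5.923 kip/in.
f_max = √(f_v² + f_b²) = √(1.795² + 5.923²) = 6.189 kip/in.
r_n/Ω = (1/2.0) × 0.6 × 100 × (0.707 × 0.3125) = 6.628 kip/in → adequate.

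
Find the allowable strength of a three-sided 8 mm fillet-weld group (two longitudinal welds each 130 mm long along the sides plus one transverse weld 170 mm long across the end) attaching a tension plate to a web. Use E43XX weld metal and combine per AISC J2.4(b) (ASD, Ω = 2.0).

E43XX → F_EXX = 430 MPa.
t_e = 0.707 × 8 = 5.656 mm.
R_nwl = 0.6 × 430 × 5.656 × 260 × 10⁻³ = 379.4 kN (longitudinal, 2 welds).
R_nwt = 0.6 × 430 × 5.656 × 170 × 10⁻³ = 248.1 kN (transverse, base value).
(i) R_nwl + R_nwt = 627.5 kN; (ii) 0.85 R_nwl + 1.5 R_nwt = 694.6 kN.
R_n = max = 694.6 kN [governs: (ii)]; R_n/Ω = 347.3 kN.

R_n/Ω ≈ 347 kN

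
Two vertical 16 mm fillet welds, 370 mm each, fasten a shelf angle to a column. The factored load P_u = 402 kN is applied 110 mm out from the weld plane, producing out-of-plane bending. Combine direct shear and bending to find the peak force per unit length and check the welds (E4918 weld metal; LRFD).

E49XX → F_EXX = 490 MPa.
L_w = 2 × 370 = 740 mm; section modulus (unit throat) S = 2 × L²/6 = 45630 mm².
Direct shear f_v = P/L_w = 402×10³/740 = 543.2 N/mm.
Moment M = P × e = 402×10³ × 110 = 44220000 N·mm; bending f_b = M/S = 969 N/mm.
f_max = √(f_v² + f_b²) = √(543.2² + 969²) = 1111 N/mm.
φr_n = 0.75 × 0.6 × 490 × (0.707 × 16) = 2494 N/mm → adequate.

f_max ≈ 1110 N/mm; adequate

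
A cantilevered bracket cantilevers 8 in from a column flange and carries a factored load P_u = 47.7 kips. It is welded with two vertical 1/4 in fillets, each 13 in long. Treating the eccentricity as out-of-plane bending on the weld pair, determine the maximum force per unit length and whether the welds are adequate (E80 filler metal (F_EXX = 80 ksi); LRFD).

f_max ≈ 7.02 kip/in; NOT adequate

L_w = 2 × 13 = 26 in; section modulus (unit throat) S = 2 × L²/6 = 56.33 in².
Direct shear f_v = P/L_w = 47.7/26 = 1.835 kip/in.
Moment M = P × e = 47.7 × 8 = 381.6 kip·in; bending f_b = M/S = 6.774 kip/in.
f_max = √(f_v² + f_b²) = √(1.835² + 6.774²) = 7.018 kip/in.
φr_n = 0.75 × 0.6 × 80 × (0.707 × 0.25) = 6.363 kip/in → NOT adequate.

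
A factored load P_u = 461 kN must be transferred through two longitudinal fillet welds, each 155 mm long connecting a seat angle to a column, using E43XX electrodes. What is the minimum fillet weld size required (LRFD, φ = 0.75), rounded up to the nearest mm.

w = 11 mm

E43XX → F_EXX = 430 MPa.
Total weld length L = 310 mm.
Required throat t_e = P_u / (φ × 0.6 F_EXX × L) = 461 / (0.75 × 0.6 × 430 × 310 × 10⁻³) = 7.685 mm.
Required leg w = t_e / 0.707 = 10.87 mm → use 11 mm.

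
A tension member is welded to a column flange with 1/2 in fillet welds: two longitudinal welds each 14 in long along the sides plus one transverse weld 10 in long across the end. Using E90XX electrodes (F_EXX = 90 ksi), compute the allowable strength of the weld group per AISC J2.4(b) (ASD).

t_e = 0.707 × 0.5 = 0.3535 in.
R_nwl = 0.6 × 90 × 0.3535 × 28 = 534.5 kip (longitudinal, 2 welds).
R_nwt = 0.6 × 90 × 0.3535 × 10 = 190.9 kip (transverse, base value).
(i) R_nwl + R_nwt = 725.4 kip; (ii) 0.85 R_nwl + 1.5 R_nwt = 740.7 kip.
R_n = max = 740.7 kip [governs: (ii)]; R_n/Ω = 370.3 kip.

R_n/Ω ≈ 370 kip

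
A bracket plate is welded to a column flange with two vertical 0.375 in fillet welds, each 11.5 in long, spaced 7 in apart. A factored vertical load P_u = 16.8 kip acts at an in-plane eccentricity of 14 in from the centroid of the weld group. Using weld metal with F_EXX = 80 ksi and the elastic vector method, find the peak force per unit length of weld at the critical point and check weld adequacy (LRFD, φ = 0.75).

Total weld length L_w = 23 in. Treat welds as unit-width lines.
Polar moment about centroid: J = 2[d³/12 + d(b/2)²] = 2[11.5³/12 + 11.5×3.5²] = 535.2 in³.
Direct shear f_v = P/L_w = 16.8 / 23 = 0.7304 kip/in (vertical).
Torsion M = P·e = 16.8 × 14 = 235.2 kip·in.
Critical point at (x, y) = (3.5, 5.75) from centroid. f_tx = M·y/J = 2.527 kip/in; f_ty = M·x/J = 1.538 kip/in.
Resultant f_max = √[f_tx² + (f_v + f_ty)²] = √[2.527² + (0.7304 + 1.538)²] = 3.396 kip/in.
Capacity per unit length: φr_n = 0.75 × 0.6 × 80 × (0.707 × 0.375) = 9.544 kip/in.
3.396 ≤ 9.544 → adequate.

f_max ≈ 3.4 kip/in; adequate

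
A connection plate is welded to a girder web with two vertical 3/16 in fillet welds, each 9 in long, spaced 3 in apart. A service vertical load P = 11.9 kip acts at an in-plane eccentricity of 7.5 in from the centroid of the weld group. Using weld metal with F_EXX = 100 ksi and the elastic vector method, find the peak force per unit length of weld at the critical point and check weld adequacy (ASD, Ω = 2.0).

Total weld length L_w = 18 in. Treat welds as unit-width lines.
Polar moment about centroid: J = 2[d³/12 + d(b/2)²] = 2[9³/12 + 9×1.5²] = 162 in³.
Direct shear f_v = P/L_w = 11.9 / 18 = 0.6611 kip/in (vertical).
Torsion M = P·e = 11.9 × 7.5 = 89.25 kip·in.
Critical point at (x, y) = (1.5, 4.5) from centroid. f_tx = M·y/J = 2.479 kip/in; f_ty = M·x/J = 0.8264 kip/in.
Resultant f_max = √[f_tx² + (f_v + f_ty)²] = √[2.479² + (0.6611 + 0.8264)²] = 2.891 kip/in.
Capacity per unit length: r_n/Ω = (1/2.0) × 0.6 × 100 × (0.707 × 0.1875) = 3.977 kip/in.
2.891 ≤ 3.977 → adequate.

f_max ≈ 2.89 kip/in; adequate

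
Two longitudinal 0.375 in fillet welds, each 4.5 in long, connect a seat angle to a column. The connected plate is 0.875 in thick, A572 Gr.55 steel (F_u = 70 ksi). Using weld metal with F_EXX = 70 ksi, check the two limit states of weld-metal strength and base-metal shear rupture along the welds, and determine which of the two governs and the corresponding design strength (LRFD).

t_e = 0.707 × 0.375 = 0.2651 in; L = 9 in.
Weld metal: φR_n = 0.75 × 0.6 × 70 × 0.2651 × 9 = 75.16 kips.
Base metal (shear rupture): φR_n = 0.75 × 0.6 × 70 × 0.875 × 9 = 248.1 kips.
Governing: weld metal.

φR_n ≈ 75.2 kips (weld metal governs)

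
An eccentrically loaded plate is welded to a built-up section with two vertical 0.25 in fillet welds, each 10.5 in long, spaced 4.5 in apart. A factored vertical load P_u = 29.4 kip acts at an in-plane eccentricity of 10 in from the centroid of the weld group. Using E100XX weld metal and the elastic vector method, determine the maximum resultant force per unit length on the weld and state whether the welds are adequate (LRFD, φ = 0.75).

f_max ≈ 6.3 kip/in; adequate

E100XX → F_EXX = 100 ksi.
Total weld length L_w = 21 in. Treat welds as unit-width lines.
Polar moment about centroid: J = 2[d³/12 + d(b/2)²] = 2[10.5³/12 + 10.5×2.25²] = 299.2 in³.
Direct shear f_v = P/L_w = 29.4 / 21 = 1.4 kip/in (vertical).
Torsion M = P·e = 29.4 × 10 = 294 kip·in.
Critical point at (x, y) = (2.25, 5.25) from centroid. f_tx = M·y/J = 5.158 kip/in; f_ty = M·x/J = 2.211 kip/in.
Resultant f_max = √[f_tx² + (f_v + f_ty)²] = √[5.158² + (1.4 + 2.211)²] = 6.296 kip/in.
Capacity per unit length: φr_n = 0.75 × 0.6 × 100 × (0.707 × 0.25) = 7.954 kip/in.
6.296 ≤ 7.954 → adequate.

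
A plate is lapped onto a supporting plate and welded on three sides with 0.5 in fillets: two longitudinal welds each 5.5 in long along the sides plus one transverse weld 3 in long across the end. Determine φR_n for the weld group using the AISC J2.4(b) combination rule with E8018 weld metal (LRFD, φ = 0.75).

φR_n ≈ 178 kip

E80XX → F_EXX = 80 ksi.
t_e = 0.707 × 0.5 = 0.3535 in.
R_nwl = 0.6 × 80 × 0.3535 × 11 = 186.6 kip (longitudinal, 2 welds).
R_nwt = 0.6 × 80 × 0.3535 × 3 = 50.9 kip (transverse, base value).
(i) R_nwl + R_nwt = 237.6 kip; (ii) 0.85 R_nwl + 1.5 R_nwt = 235 kip.
R_n = max = 237.6 kip [governs: (i)]; φR_n = 178.2 kip.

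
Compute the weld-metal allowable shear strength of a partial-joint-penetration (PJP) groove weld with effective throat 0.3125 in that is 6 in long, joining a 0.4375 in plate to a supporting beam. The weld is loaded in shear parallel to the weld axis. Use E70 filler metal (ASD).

R_n/Ω ≈ 39.4 kip

E70XX → F_EXX = 70 ksi.
Effective throat (given) t_e = 0.3125 in.
A_we = 0.3125 × 6 = 1.875 in².
F_nw = 0.6 F_EXX = 42 ksi.
R_n/Ω = (42 × 1.875) / 2.0 = 39.38 kip.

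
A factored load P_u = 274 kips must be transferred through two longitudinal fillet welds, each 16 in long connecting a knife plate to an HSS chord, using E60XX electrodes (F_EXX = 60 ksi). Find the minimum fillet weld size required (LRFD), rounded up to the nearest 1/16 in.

w = 1/2 in

Total weld length L = 32 in.
Required throat t_e = P_u / (φ × 0.6 F_EXX × L) = 274 / (0.75 × 0.6 × 60 × 32) = 0.3171 in.
Required leg w = t_e / 0.707 = 0.4486 in → use 1/2 in.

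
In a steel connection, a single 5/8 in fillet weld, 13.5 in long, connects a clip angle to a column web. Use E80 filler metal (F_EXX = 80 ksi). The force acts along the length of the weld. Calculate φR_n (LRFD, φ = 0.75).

Effective throat t_e = 0.707 × 0.625 = 0.4419 in.
Total length L = 13.5 in; A_we = 0.4419 × 13.5 = 5.965 in².
F_nw = 0.6 F_EXX = 0.6 × 80 = 48 ksi.
φR_n = 0.75 × 48 × 5.965 = 214.8 kips.

φR_n ≈ 215 kips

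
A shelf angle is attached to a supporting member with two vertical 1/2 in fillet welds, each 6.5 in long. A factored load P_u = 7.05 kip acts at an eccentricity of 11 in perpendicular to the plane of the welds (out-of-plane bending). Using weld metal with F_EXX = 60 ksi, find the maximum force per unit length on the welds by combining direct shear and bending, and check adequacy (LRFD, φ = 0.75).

L_w = 2 × 6.5 = 13 in; section modulus (unit throat) S = 2 × L²/6 = 14.08 in².
Direct shear f_v = P/L_w = 7.05/13 = 0.5423 kip/in.
Moment M = P × e = 7.05 × 11 = 77.55 kip·in; bending f_b = M/S = 5.507 kip/in.
f_max = √(f_v² + f_b²) = √(0.5423² + 5.507²) = 5.533 kip/in.
φr_n = 0.75 × 0.6 × 60 × (0.707 × 0.5) = 9.544 kip/in → adequate.

f_max ≈ 5.53 kip/in; adequate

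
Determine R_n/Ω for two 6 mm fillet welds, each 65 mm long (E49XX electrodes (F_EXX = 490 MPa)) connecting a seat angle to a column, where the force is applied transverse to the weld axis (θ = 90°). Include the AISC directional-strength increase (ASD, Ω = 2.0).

R_n/Ω ≈ 122 kN

t_e = 0.707 × 6 = 4.242 mm; A_we = 4.242 × 130 = 551.5 mm².
Directional factor: 1.0 + 0.5 sin^1.5(90°) = 1.5.
F_nw = 0.6 × 490 × 1.5 = 441 MPa.
R_n/Ω = (441 × 551.5) / 2.0 × 10⁻³ = 121.6 kN.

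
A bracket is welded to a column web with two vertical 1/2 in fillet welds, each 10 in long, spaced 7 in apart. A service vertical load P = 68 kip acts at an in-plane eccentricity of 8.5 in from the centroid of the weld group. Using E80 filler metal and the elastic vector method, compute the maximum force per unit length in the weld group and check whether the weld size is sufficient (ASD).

E80XX → F_EXX = 80 ksi.
Total weld length L_w = 20 in. Treat welds as unit-width lines.
Polar moment about centroid: J = 2[d³/12 + d(b/2)²] = 2[10³/12 + 10×3.5²] = 411.7 in³.
Direct shear f_v = P/L_w = 68 / 20 = 3.4 kip/in (vertical).
Torsion M = P·e = 68 × 8.5 = 578 kip·in.
Critical point at (x, y) = (3.5, 5) from centroid. f_tx = M·y/J = 7.02 kip/in; f_ty = M·x/J = 4.914 kip/in.
Resultant f_max = √[f_tx² + (f_v + f_ty)²] = √[7.02² + (3.4 + 4.914)²] = 10.88 kip/in.
Capacity per unit length: r_n/Ω = (1/2.0) × 0.6 × 80 × (0.707 × 0.5) = 8.484 kip/in.
10.88 > 8.484 → NOT adequate.

f_max ≈ 10.9 kip/in; NOT adequate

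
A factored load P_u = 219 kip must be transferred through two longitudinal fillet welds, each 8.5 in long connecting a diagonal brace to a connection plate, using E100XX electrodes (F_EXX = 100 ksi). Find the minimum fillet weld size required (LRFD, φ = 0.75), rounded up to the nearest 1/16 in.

Total weld length L = 17 in.
Required throat t_e = P_u / (φ × 0.6 F_EXX × L) = 219 / (0.75 × 0.6 × 100 × 17) = 0.2863 in.
Required leg w = t_e / 0.707 = 0.4049 in → use 7/16 in.

w = 7/16 in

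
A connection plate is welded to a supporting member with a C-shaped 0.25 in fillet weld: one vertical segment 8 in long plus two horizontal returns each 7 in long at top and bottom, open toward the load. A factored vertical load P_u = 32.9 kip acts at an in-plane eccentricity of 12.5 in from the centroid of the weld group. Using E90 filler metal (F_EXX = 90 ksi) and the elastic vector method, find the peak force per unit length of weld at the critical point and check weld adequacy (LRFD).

Total weld length L_w = 22 in. Treat welds as unit-width lines.
Centroid: x̄ = 2×7×3.5 / 22 = 2.227 in from the vertical weld.
Polar moment about centroid: J = I_x + I_y = [8³/12 + 2×7×4²] + [8×2.227² + 2(7³/12 + 7×1.273²)] = 386.2 in³.
Direct shear f_v = P/L_w = 32.9 / 22 = 1.495 kip/in (vertical).
Torsion M = P·e = 32.9 × 12.5 = 411.25 kip·in.
Critical point at (x, y) = (4.773, 4) from centroid. f_tx = M·y/J = 4.259 kip/in; f_ty = M·x/J = 5.082 kip/in.
Resultant f_max = √[f_tx² + (f_v + f_ty)²] = √[4.259² + (1.495 + 5.082)²] = 7.836 kip/in.
Capacity per unit length: φr_n = 0.75 × 0.6 × 90 × (0.707 × 0.25) = 7.158 kip/in.
7.836 > 7.158 → NOT adequate.

f_max ≈ 7.84 kip/in; NOT adequate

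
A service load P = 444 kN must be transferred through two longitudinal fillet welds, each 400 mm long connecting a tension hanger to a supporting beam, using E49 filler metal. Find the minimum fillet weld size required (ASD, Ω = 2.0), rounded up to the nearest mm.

E49XX → F_EXX = 490 MPa.
Total weld length L = 800 mm.
Required throat t_e = P × Ω / (0.6 F_EXX × L) = 444 × 2.0 / (0.6 × 490 × 800 × 10⁻³) = 3.776 mm.
Required leg w = t_e / 0.707 = 5.34 mm → use 6 mm.

w = 6 mm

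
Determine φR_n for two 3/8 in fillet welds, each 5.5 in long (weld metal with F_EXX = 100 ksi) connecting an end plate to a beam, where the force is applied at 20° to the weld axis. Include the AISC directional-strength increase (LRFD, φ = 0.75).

t_e = 0.707 × 0.375 = 0.2651 in; A_we = 0.2651 × 11 = 2.916 in².
Directional factor: 1.0 + 0.5 sin^1.5(20°) = 1.1.
F_nw = 0.6 × 100 × 1.1 = 66 ksi.
φR_n = 0.75 × 66 × 2.916 = 144.4 kips.

φR_n ≈ 144 kips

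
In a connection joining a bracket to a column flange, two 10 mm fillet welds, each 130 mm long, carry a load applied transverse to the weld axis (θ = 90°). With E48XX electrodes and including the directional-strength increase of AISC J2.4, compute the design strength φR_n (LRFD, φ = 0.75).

φR_n ≈ 596 kN

E48XX → F_EXX = 480 MPa.
t_e = 0.707 × 10 = 7.07 mm; A_we = 7.07 × 260 = 1838 mm².
Directional factor: 1.0 + 0.5 sin^1.5(90°) = 1.5.
F_nw = 0.6 × 480 × 1.5 = 432 MPa.
φR_n = 0.75 × 432 × 1838 × 10⁻³ = 595.6 kN.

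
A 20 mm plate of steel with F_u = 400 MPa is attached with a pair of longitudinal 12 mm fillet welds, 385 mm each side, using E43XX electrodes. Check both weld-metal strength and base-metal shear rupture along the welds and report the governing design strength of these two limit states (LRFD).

φR_n ≈ 1260 kN (weld metal governs)

E43XX → F_EXX = 430 MPa.
t_e = 0.707 × 12 = 8.484 mm; L = 770 mm.
Weld metal: φR_n = 0.75 × 0.6 × 430 × 8.484 × 770 × 10⁻³ = 1264 kN.
Base metal (shear rupture): φR_n = 0.75 × 0.6 × 400 × 20 × 770 × 10⁻³ = 2772 kN.
Governing: weld metal.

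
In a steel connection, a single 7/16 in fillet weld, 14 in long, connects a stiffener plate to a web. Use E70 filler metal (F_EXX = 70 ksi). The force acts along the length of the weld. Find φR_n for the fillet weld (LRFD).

Effective throat t_e = 0.707 × 0.4375 = 0.3093 in.
Total length L = 14 in; A_we = 0.3093 × 14 = 4.33 in².
F_nw = 0.6 F_EXX = 0.6 × 70 = 42 ksi.
φR_n = 0.75 × 42 × 4.33 = 136.4 kips.

φR_n ≈ 136 kips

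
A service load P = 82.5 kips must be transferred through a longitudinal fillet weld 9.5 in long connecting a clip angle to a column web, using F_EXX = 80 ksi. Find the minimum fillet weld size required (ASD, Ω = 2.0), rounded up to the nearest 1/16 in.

Total weld length L = 9.5 in.
Required throat t_e = P × Ω / (0.6 F_EXX × L) = 82.5 × 2.0 / (0.6 × 80 × 9.5) = 0.3618 in.
Required leg w = t_e / 0.707 = 0.5118 in → use 9/16 in.

w = 9/16 in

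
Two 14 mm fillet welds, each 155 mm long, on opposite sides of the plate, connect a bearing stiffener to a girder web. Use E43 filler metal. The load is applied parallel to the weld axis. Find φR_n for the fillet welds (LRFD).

E43XX → F_EXX = 430 MPa.
Effective throat t_e = 0.707 × 14 = 9.898 mm.
Total length L = 310 mm; A_we = 9.898 × 310 = 3068 mm².
F_nw = 0.6 F_EXX = 0.6 × 430 = 258 MPa.
φR_n = 0.75 × 258 × 3068 × 10⁻³ = 593.7 kN.

φR_n ≈ 594 kN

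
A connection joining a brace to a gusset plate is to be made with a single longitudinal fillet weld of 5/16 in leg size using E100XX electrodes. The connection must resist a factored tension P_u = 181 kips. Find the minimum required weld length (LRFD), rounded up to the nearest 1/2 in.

E100XX → F_EXX = 100 ksi.
Throat t_e = 0.707 × 0.3125 = 0.2209 in.
φr_n = 0.75 × 0.6 × 100 × 0.2209 = 9.942 kips/in.
L_req = P_u / φr_n = 181 / 9.942 = 18.21 in total.
Round up → use L = 18.5 in.

L = 18.5 in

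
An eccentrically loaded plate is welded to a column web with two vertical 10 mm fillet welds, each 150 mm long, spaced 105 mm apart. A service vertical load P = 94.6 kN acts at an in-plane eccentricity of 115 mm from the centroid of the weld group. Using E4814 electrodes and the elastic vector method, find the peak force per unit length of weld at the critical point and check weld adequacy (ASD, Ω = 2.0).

E48XX → F_EXX = 480 MPa.
Total weld length L_w = 300 mm. Treat welds as unit-width lines.
Polar moment about centroid: J = 2[d³/12 + d(b/2)²] = 2[150³/12 + 150×52.5²] = 1389000 mm³.
Direct shear f_v = P/L_w = 94.6×10³ / 300 = 315.3 N/mm (vertical).
Torsion M = P·e = 94.6×10³ × 115 = 10879000 N·mm.
Critical point at (x, y) = (52.5, 75) from centroid. f_tx = M·y/J = 587.3 N/mm; f_ty = M·x/J = 411.1 N/mm.
Resultant f_max = √[f_tx² + (f_v + f_ty)²] = √[587.3² + (315.3 + 411.1)²] = 934.1 N/mm.
Capacity per unit length: r_n/Ω = (1/2.0) × 0.6 × 480 × (0.707 × 10) = 1018 N/mm.
934.1 ≤ 1018 → adequate.

f_max ≈ 934 N/mm; adequate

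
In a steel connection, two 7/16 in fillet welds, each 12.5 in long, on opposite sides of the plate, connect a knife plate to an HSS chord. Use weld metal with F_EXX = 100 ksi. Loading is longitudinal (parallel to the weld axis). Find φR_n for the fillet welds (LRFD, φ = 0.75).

Effective throat t_e = 0.707 × 0.4375 = 0.3093 in.
Total length L = 25 in; A_we = 0.3093 × 25 = 7.733 in².
F_nw = 0.6 F_EXX = 0.6 × 100 = 60 ksi.
φR_n = 0.75 × 60 × 7.733 = 348 kip.

φR_n ≈ 348 kip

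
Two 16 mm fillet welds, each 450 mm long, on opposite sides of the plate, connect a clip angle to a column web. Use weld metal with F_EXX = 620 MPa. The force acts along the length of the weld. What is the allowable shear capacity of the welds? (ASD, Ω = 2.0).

R_n/Ω ≈ 1890 kN

Effective throat t_e = 0.707 × 16 = 11.31 mm.
Total length L = 900 mm; A_we = 11.31 × 900 = 10180 mm².
F_nw = 0.6 F_EXX = 0.6 × 620 = 372 MPa.
R_n = 372 × 10180 × 10⁻³ = 3787 kN; R_n/Ω = 3787/2.0 = 1894 kN.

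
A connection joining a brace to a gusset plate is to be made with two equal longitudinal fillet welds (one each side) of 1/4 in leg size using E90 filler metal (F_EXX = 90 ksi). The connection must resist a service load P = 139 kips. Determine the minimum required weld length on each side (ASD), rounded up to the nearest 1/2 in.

L = 15 in on each side

Throat t_e = 0.707 × 0.25 = 0.1767 in.
r_n/Ω = (0.6 × 90 × 0.1767) / 2.0 = 4.772 kip/in.
L_req = P / (r_n/Ω) = 139 / 4.772 = 29.13 in total.
Per side: 29.13 / 2 = 14.56 in.
Round up → use L = 15 in on each side.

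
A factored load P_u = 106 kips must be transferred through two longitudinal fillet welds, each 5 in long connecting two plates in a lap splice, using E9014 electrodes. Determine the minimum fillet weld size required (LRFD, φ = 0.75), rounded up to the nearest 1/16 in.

E90XX → F_EXX = 90 ksi.
Total weld length L = 10 in.
Required throat t_e = P_u / (φ × 0.6 F_EXX × L) = 106 / (0.75 × 0.6 × 90 × 10) = 0.2617 in.
Required leg w = t_e / 0.707 = 0.3702 in → use 3/8 in.

w = 3/8 in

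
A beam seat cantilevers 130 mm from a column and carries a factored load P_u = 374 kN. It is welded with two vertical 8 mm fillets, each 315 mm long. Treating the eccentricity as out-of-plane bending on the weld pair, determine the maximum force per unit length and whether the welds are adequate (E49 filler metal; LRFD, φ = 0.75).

E49XX → F_EXX = 490 MPa.
L_w = 2 × 315 = 630 mm; section modulus (unit throat) S = 2 × L²/6 = 33080 mm².
Direct shear f_v = P/L_w = 374×10³/630 = 593.7 N/mm.
Moment M = P × e = 374×10³ × 130 = 48620000 N·mm; bending f_b = M/S = 1470 N/mm.
f_max = √(f_v² + f_b²) = √(593.7² + 1470²) = 1585 N/mm.
φr_n = 0.75 × 0.6 × 490 × (0.707 × 8) = 1247 N/mm → NOT adequate.

f_max ≈ 1590 N/mm; NOT adequate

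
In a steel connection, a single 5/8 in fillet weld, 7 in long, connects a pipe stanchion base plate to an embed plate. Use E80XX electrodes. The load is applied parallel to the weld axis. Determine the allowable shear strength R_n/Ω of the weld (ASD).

E80XX → F_EXX = 80 ksi.
Effective throat t_e = 0.707 × 0.625 = 0.4419 in.
Total length L = 7 in; A_we = 0.4419 × 7 = 3.093 in².
F_nw = 0.6 F_EXX = 0.6 × 80 = 48 ksi.
R_n = 48 × 3.093 = 148.5 kip; R_n/Ω = 148.5/2.0 = 74.23 kip.

R_n/Ω ≈ 74.2 kip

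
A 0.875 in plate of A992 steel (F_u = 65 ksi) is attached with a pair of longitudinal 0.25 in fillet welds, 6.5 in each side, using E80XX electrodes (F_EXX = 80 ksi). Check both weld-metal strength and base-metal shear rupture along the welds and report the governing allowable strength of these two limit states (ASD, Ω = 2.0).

t_e = 0.707 × 0.25 = 0.1767 in; L = 13 in.
Weld metal: R_n/Ω = (1/2.0) × 0.6 × 80 × 0.1767 × 13 = 55.15 kip.
Base metal (shear rupture): R_n/Ω = (1/2.0) × 0.6 × 65 × 0.875 × 13 = 221.8 kip.
Governing: weld metal.

R_n/Ω ≈ 55.1 kip (weld metal governs)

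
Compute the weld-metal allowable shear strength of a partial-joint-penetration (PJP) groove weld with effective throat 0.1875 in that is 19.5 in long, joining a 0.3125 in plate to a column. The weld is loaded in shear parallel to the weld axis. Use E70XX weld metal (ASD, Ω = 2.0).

R_n/Ω ≈ 76.8 kips

E70XX → F_EXX = 70 ksi.
Effective throat (given) t_e = 0.1875 in.
A_we = 0.1875 × 19.5 = 3.656 in².
F_nw = 0.6 F_EXX = 42 ksi.
R_n/Ω = (42 × 3.656) / 2.0 = 76.78 kips.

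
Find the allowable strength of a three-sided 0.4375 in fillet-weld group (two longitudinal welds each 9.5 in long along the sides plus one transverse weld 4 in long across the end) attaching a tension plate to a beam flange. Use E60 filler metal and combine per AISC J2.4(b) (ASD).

R_n/Ω ≈ 128 kip

E60XX → F_EXX = 60 ksi.
t_e = 0.707 × 0.4375 = 0.3093 in.
R_nwl = 0.6 × 60 × 0.3093 × 19 = 211.6 kip (longitudinal, 2 welds).
R_nwt = 0.6 × 60 × 0.3093 × 4 = 44.54 kip (transverse, base value).
(i) R_nwl + R_nwt = 256.1 kip; (ii) 0.85 R_nwl + 1.5 R_nwt = 246.6 kip.
R_n = max = 256.1 kip [governs: (i)]; R_n/Ω = 128.1 kip.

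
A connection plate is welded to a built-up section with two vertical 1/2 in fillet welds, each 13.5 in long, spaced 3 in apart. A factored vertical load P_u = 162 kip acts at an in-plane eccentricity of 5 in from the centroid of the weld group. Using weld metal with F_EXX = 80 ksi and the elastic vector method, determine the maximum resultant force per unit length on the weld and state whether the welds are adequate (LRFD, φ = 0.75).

f_max ≈ 14.4 kip/in; NOT adequate

Total weld length L_w = 27 in. Treat welds as unit-width lines.
Polar moment about centroid: J = 2[d³/12 + d(b/2)²] = 2[13.5³/12 + 13.5×1.5²] = 470.8 in³.
Direct shear f_v = P/L_w = 162 / 27 = 6 kip/in (vertical).
Torsion M = P·e = 162 × 5 = 810 kip·in.
Critical point at (x, y) = (1.5, 6.75) from centroid. f_tx = M·y/J = 11.61 kip/in; f_ty = M·x/J = 2.581 kip/in.
Resultant f_max = √[f_tx² + (f_v + f_ty)²] = √[11.61² + (6 + 2.581)²] = 14.44 kip/in.
Capacity per unit length: φr_n = 0.75 × 0.6 × 80 × (0.707 × 0.5) = 12.73 kip/in.
14.44 > 12.73 → NOT adequate.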